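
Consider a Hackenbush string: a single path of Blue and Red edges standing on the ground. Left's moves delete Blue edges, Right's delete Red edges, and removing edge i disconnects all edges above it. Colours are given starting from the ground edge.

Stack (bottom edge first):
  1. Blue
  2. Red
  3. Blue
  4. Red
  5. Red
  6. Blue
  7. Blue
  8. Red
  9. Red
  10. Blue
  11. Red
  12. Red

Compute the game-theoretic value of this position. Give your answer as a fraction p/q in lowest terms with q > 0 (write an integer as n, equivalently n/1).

1225/2048

edge 1 of 12 (Blue): { 0 | none } = 1
edge 2 of 12 (Red): { 0 | 1 } = 1/2
edge 3 of 12 (Blue): { 0; 1/2 | 1 } = 3/4
edge 4 of 12 (Red): { 0; 1/2 | 3/4; 1 } = 5/8
edge 5 of 12 (Red): { 0; 1/2 | 5/8; 3/4; 1 } = 9/16
edge 6 of 12 (Blue): { 0; 1/2; 9/16 | 5/8; 3/4; 1 } = 19/32
edge 7 of 12 (Blue): { 0; 1/2; 9/16; 19/32 | 5/8; 3/4; 1 } = 39/64
edge 8 of 12 (Red): { 0; 1/2; 9/16; 19/32 | 39/64; 5/8; 3/4; 1 } = 77/128
edge 9 of 12 (Red): { 0; 1/2; 9/16; 19/32 | 77/128; 39/64; 5/8; 3/4; 1 } = 153/256
edge 10 of 12 (Blue): { 0; 1/2; 9/16; 19/32; 153/256 | 77/128; 39/64; 5/8; 3/4; 1 } = 307/512
edge 11 of 12 (Red): { 0; 1/2; 9/16; 19/32; 153/256 | 307/512; 77/128; 39/64; 5/8; 3/4; 1 } = 613/1024
edge 12 of 12 (Red): { 0; 1/2; 9/16; 19/32; 153/256 | 613/1024; 307/512; 77/128; 39/64; 5/8; 3/4; 1 } = 1225/2048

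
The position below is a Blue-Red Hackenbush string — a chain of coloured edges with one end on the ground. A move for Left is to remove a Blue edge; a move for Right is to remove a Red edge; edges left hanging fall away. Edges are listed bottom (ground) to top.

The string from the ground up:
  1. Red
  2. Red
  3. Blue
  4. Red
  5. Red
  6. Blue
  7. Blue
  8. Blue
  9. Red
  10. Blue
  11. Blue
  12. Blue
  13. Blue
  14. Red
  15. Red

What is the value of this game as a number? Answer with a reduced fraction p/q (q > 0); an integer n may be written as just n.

Recurse on prefixes of the 15-edge string Red Red Blue Red Red Blue Blue Blue Red Blue Blue Blue Blue Red Red:
1 of 15 · R · max L −∞ · min R 0 gives -1
2 of 15 · RR · max L −∞ · min R -1 gives -2
3 of 15 · RRB · max L -2 · min R -1 gives -3/2
4 of 15 · RRBR · max L -2 · min R -3/2 gives -7/4
5 of 15 · RRBRR · max L -2 · min R -7/4 gives -15/8
6 of 15 · RRBRRB · max L -15/8 · min R -7/4 gives -29/16
7 of 15 · RRBRRBB · max L -29/16 · min R -7/4 gives -57/32
8 of 15 · RRBRRBBB · max L -57/32 · min R -7/4 gives -113/64
9 of 15 · RRBRRBBBR · max L -57/32 · min R -113/64 gives -227/128
10 of 15 · RRBRRBBBRB · max L -227/128 · min R -113/64 gives -453/256
11 of 15 · RRBRRBBBRBB · max L -453/256 · min R -113/64 gives -905/512
12 of 15 · RRBRRBBBRBBB · max L -905/512 · min R -113/64 gives -1809/1024
13 of 15 · RRBRRBBBRBBBB · max L -1809/1024 · min R -113/64 gives -3617/2048
14 of 15 · RRBRRBBBRBBBBR · max L -1809/1024 · min R -3617/2048 gives -7235/4096
15 of 15 · RRBRRBBBRBBBBRR · max L -1809/1024 · min R -7235/4096 gives -14471/8192

-14471/8192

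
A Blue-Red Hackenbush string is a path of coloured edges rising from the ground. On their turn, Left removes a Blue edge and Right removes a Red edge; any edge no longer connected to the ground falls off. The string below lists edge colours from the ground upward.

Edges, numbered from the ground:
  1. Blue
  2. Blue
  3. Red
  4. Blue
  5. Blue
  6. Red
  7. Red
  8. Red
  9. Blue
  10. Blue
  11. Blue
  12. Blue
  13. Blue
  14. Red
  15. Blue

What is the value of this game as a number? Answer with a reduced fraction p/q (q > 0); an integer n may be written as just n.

14587/8192

v(B) = { 0 | ∅ } -> 1
v(BB) = { 0 1 | ∅ } -> 2
v(BBR) = { 0 1 | 2 } -> 3/2
v(BBRB) = { 0 1 3/2 | 2 } -> 7/4
v(BBRBB) = { 0 1 3/2 7/4 | 2 } -> 15/8
v(BBRBBR) = { 0 1 3/2 7/4 | 15/8 2 } -> 29/16
v(BBRBBRR) = { 0 1 3/2 7/4 | 29/16 15/8 2 } -> 57/32
v(BBRBBRRR) = { 0 1 3/2 7/4 | 57/32 29/16 15/8 2 } -> 113/64
v(BBRBBRRRB) = { 0 1 3/2 7/4 113/64 | 57/32 29/16 15/8 2 } -> 227/128
v(BBRBBRRRBB) = { 0 1 3/2 7/4 113/64 227/128 | 57/32 29/16 15/8 2 } -> 455/256
v(BBRBBRRRBBB) = { 0 1 3/2 7/4 113/64 227/128 455/256 | 57/32 29/16 15/8 2 } -> 911/512
v(BBRBBRRRBBBB) = { 0 1 3/2 7/4 113/64 227/128 455/256 911/512 | 57/32 29/16 15/8 2 } -> 1823/1024
v(BBRBBRRRBBBBB) = { 0 1 3/2 7/4 113/64 227/128 455/256 911/512 1823/1024 | 57/32 29/16 15/8 2 } -> 3647/2048
v(BBRBBRRRBBBBBR) = { 0 1 3/2 7/4 113/64 227/128 455/256 911/512 1823/1024 | 3647/2048 57/32 29/16 15/8 2 } -> 7293/4096
v(BBRBBRRRBBBBBRB) = { 0 1 3/2 7/4 113/64 227/128 455/256 911/512 1823/1024 7293/4096 | 3647/2048 57/32 29/16 15/8 2 } -> 14587/8192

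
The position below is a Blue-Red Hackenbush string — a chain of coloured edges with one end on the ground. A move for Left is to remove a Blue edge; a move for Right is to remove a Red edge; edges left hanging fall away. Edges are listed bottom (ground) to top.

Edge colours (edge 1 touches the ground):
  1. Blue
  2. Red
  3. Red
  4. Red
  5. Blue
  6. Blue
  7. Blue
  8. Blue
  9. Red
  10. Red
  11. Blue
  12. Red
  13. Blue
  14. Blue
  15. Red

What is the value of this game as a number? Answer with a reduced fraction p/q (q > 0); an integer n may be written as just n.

Prefix values for Blue Red Red Red Blue Blue Blue Blue Red Red Blue Red Blue Blue Red via {L|R} + simplicity:
edge 1 of 15 (Blue): { 0 | ∅ } ⇒ 1
edge 2 of 15 (Red): { 0 | 1 } ⇒ 1/2
edge 3 of 15 (Red): { 0 | 1/2, 1 } ⇒ 1/4
edge 4 of 15 (Red): { 0 | 1/4, 1/2, 1 } ⇒ 1/8
edge 5 of 15 (Blue): { 0, 1/8 | 1/4, 1/2, 1 } ⇒ 3/16
edge 6 of 15 (Blue): { 0, 1/8, 3/16 | 1/4, 1/2, 1 } ⇒ 7/32
edge 7 of 15 (Blue): { 0, 1/8, 3/16, 7/32 | 1/4, 1/2, 1 } ⇒ 15/64
edge 8 of 15 (Blue): { 0, 1/8, 3/16, 7/32, 15/64 | 1/4, 1/2, 1 } ⇒ 31/128
edge 9 of 15 (Red): { 0, 1/8, 3/16, 7/32, 15/64 | 31/128, 1/4, 1/2, 1 } ⇒ 61/256
edge 10 of 15 (Red): { 0, 1/8, 3/16, 7/32, 15/64 | 61/256, 31/128, 1/4, 1/2, 1 } ⇒ 121/512
edge 11 of 15 (Blue): { 0, 1/8, 3/16, 7/32, 15/64, 121/512 | 61/256, 31/128, 1/4, 1/2, 1 } ⇒ 243/1024
edge 12 of 15 (Red): { 0, 1/8, 3/16, 7/32, 15/64, 121/512 | 243/1024, 61/256, 31/128, 1/4, 1/2, 1 } ⇒ 485/2048
edge 13 of 15 (Blue): { 0, 1/8, 3/16, 7/32, 15/64, 121/512, 485/2048 | 243/1024, 61/256, 31/128, 1/4, 1/2, 1 } ⇒ 971/4096
edge 14 of 15 (Blue): { 0, 1/8, 3/16, 7/32, 15/64, 121/512, 485/2048, 971/4096 | 243/1024, 61/256, 31/128, 1/4, 1/2, 1 } ⇒ 1943/8192
edge 15 of 15 (Red): { 0, 1/8, 3/16, 7/32, 15/64, 121/512, 485/2048, 971/4096 | 1943/8192, 243/1024, 61/256, 31/128, 1/4, 1/2, 1 } ⇒ 3885/16384

3885/16384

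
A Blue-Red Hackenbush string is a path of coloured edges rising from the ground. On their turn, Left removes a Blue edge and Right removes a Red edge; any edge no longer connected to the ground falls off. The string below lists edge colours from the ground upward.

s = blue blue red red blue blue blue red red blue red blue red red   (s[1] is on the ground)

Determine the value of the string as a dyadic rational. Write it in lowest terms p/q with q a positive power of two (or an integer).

5929/4096

1 of 14 · b · max L 0 · min R +∞ so 1
2 of 14 · bb · max L 1 · min R +∞ so 2
3 of 14 · bbr · max L 1 · min R 2 so 3/2
4 of 14 · bbrr · max L 1 · min R 3/2 so 5/4
5 of 14 · bbrrb · max L 5/4 · min R 3/2 so 11/8
6 of 14 · bbrrbb · max L 11/8 · min R 3/2 so 23/16
7 of 14 · bbrrbbb · max L 23/16 · min R 3/2 so 47/32
8 of 14 · bbrrbbbr · max L 23/16 · min R 47/32 so 93/64
9 of 14 · bbrrbbbrr · max L 23/16 · min R 93/64 so 185/128
10 of 14 · bbrrbbbrrb · max L 185/128 · min R 93/64 so 371/256
11 of 14 · bbrrbbbrrbr · max L 185/128 · min R 371/256 so 741/512
12 of 14 · bbrrbbbrrbrb · max L 741/512 · min R 371/256 so 1483/1024
13 of 14 · bbrrbbbrrbrbr · max L 741/512 · min R 1483/1024 so 2965/2048
14 of 14 · bbrrbbbrrbrbrr · max L 741/512 · min R 2965/2048 so 5929/4096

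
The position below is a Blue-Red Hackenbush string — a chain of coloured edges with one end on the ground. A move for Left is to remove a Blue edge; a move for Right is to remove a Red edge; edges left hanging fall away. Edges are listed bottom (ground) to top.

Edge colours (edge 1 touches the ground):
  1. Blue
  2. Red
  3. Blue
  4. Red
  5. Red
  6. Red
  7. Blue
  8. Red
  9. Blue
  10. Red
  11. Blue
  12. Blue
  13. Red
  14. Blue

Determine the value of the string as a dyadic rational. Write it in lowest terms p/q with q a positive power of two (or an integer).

Prefix values for Blue Red Blue Red Red Red Blue Red Blue Red Blue Blue Red Blue via {L|R} + simplicity:
1 of 14 · B · max L 0 · min R +∞ gives 1
2 of 14 · BR · max L 0 · min R 1 gives 1/2
3 of 14 · BRB · max L 1/2 · min R 1 gives 3/4
4 of 14 · BRBR · max L 1/2 · min R 3/4 gives 5/8
5 of 14 · BRBRR · max L 1/2 · min R 5/8 gives 9/16
6 of 14 · BRBRRR · max L 1/2 · min R 9/16 gives 17/32
7 of 14 · BRBRRRB · max L 17/32 · min R 9/16 gives 35/64
8 of 14 · BRBRRRBR · max L 17/32 · min R 35/64 gives 69/128
9 of 14 · BRBRRRBRB · max L 69/128 · min R 35/64 gives 139/256
10 of 14 · BRBRRRBRBR · max L 69/128 · min R 139/256 gives 277/512
11 of 14 · BRBRRRBRBRB · max L 277/512 · min R 139/256 gives 555/1024
12 of 14 · BRBRRRBRBRBB · max L 555/1024 · min R 139/256 gives 1111/2048
13 of 14 · BRBRRRBRBRBBR · max L 555/1024 · min R 1111/2048 gives 2221/4096
14 of 14 · BRBRRRBRBRBBRB · max L 2221/4096 · min R 1111/2048 gives 4443/8192

4443/8192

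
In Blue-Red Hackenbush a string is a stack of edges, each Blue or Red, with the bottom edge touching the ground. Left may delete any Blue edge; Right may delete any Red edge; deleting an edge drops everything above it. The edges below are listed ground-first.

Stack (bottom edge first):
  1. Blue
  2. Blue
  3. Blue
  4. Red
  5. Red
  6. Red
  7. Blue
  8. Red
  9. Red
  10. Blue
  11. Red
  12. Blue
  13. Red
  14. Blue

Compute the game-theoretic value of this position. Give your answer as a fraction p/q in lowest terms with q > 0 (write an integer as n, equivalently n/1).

Recurse on prefixes of the 14-edge string Blue Blue Blue Red Red Red Blue Red Red Blue Red Blue Red Blue:
1 of 14 · B · max L 0 · min R +∞ so 1
2 of 14 · BB · max L 1 · min R +∞ so 2
3 of 14 · BBB · max L 2 · min R +∞ so 3
4 of 14 · BBBR · max L 2 · min R 3 so 5/2
5 of 14 · BBBRR · max L 2 · min R 5/2 so 9/4
6 of 14 · BBBRRR · max L 2 · min R 9/4 so 17/8
7 of 14 · BBBRRRB · max L 17/8 · min R 9/4 so 35/16
8 of 14 · BBBRRRBR · max L 17/8 · min R 35/16 so 69/32
9 of 14 · BBBRRRBRR · max L 17/8 · min R 69/32 so 137/64
10 of 14 · BBBRRRBRRB · max L 137/64 · min R 69/32 so 275/128
11 of 14 · BBBRRRBRRBR · max L 137/64 · min R 275/128 so 549/256
12 of 14 · BBBRRRBRRBRB · max L 549/256 · min R 275/128 so 1099/512
13 of 14 · BBBRRRBRRBRBR · max L 549/256 · min R 1099/512 so 2197/1024
14 of 14 · BBBRRRBRRBRBRB · max L 2197/1024 · min R 1099/512 so 4395/2048

4395/2048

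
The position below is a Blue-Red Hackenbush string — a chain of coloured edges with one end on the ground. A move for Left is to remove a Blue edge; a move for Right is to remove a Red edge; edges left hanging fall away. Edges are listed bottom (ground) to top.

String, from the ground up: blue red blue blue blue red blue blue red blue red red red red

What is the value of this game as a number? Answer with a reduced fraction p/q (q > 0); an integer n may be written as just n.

7585/8192

edge 1 of 14 (blue): { 0 | (no moves) } — 1
edge 2 of 14 (red): { 0 | 1 } — 1/2
edge 3 of 14 (blue): { 0 1/2 | 1 } — 3/4
edge 4 of 14 (blue): { 0 1/2 3/4 | 1 } — 7/8
edge 5 of 14 (blue): { 0 1/2 3/4 7/8 | 1 } — 15/16
edge 6 of 14 (red): { 0 1/2 3/4 7/8 | 15/16 1 } — 29/32
edge 7 of 14 (blue): { 0 1/2 3/4 7/8 29/32 | 15/16 1 } — 59/64
edge 8 of 14 (blue): { 0 1/2 3/4 7/8 29/32 59/64 | 15/16 1 } — 119/128
edge 9 of 14 (red): { 0 1/2 3/4 7/8 29/32 59/64 | 119/128 15/16 1 } — 237/256
edge 10 of 14 (blue): { 0 1/2 3/4 7/8 29/32 59/64 237/256 | 119/128 15/16 1 } — 475/512
edge 11 of 14 (red): { 0 1/2 3/4 7/8 29/32 59/64 237/256 | 475/512 119/128 15/16 1 } — 949/1024
edge 12 of 14 (red): { 0 1/2 3/4 7/8 29/32 59/64 237/256 | 949/1024 475/512 119/128 15/16 1 } — 1897/2048
edge 13 of 14 (red): { 0 1/2 3/4 7/8 29/32 59/64 237/256 | 1897/2048 949/1024 475/512 119/128 15/16 1 } — 3793/4096
edge 14 of 14 (red): { 0 1/2 3/4 7/8 29/32 59/64 237/256 | 3793/4096 1897/2048 949/1024 475/512 119/128 15/16 1 } — 7585/8192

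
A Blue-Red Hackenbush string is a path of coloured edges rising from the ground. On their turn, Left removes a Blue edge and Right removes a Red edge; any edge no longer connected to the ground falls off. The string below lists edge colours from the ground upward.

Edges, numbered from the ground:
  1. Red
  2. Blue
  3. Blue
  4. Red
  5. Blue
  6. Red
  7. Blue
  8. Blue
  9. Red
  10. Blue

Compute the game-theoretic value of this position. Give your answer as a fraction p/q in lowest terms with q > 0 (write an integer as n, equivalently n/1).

-165/512

v_1 [R]  L=[]  R=[0]  => -1
v_2 [RB]  L=[-1]  R=[0]  => -1/2
v_3 [RBB]  L=[-1 -1/2]  R=[0]  => -1/4
v_4 [RBBR]  L=[-1 -1/2]  R=[-1/4 0]  => -3/8
v_5 [RBBRB]  L=[-1 -1/2 -3/8]  R=[-1/4 0]  => -5/16
v_6 [RBBRBR]  L=[-1 -1/2 -3/8]  R=[-5/16 -1/4 0]  => -11/32
v_7 [RBBRBRB]  L=[-1 -1/2 -3/8 -11/32]  R=[-5/16 -1/4 0]  => -21/64
v_8 [RBBRBRBB]  L=[-1 -1/2 -3/8 -11/32 -21/64]  R=[-5/16 -1/4 0]  => -41/128
v_9 [RBBRBRBBR]  L=[-1 -1/2 -3/8 -11/32 -21/64]  R=[-41/128 -5/16 -1/4 0]  => -83/256
v_10 [RBBRBRBBRB]  L=[-1 -1/2 -3/8 -11/32 -21/64 -83/256]  R=[-41/128 -5/16 -1/4 0]  => -165/512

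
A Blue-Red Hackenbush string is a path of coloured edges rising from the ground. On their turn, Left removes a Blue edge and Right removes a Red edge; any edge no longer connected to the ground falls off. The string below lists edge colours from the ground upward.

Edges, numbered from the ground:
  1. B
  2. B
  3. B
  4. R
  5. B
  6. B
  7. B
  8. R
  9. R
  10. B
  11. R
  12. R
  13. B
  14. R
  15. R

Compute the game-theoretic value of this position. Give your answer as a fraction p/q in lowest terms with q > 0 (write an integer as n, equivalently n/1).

Build G(s[:k]) for k = 1..15, string s = B B B R B B B R R B R R B R R.
B: Left { 0 }, Right { · } — simplest 1
BB: Left { 0, 1 }, Right { · } — simplest 2
BBB: Left { 0, 1, 2 }, Right { · } — simplest 3
BBBR: Left { 0, 1, 2 }, Right { 3 } — simplest 5/2
BBBRB: Left { 0, 1, 2, 5/2 }, Right { 3 } — simplest 11/4
BBBRBB: Left { 0, 1, 2, 5/2, 11/4 }, Right { 3 } — simplest 23/8
BBBRBBB: Left { 0, 1, 2, 5/2, 11/4, 23/8 }, Right { 3 } — simplest 47/16
BBBRBBBR: Left { 0, 1, 2, 5/2, 11/4, 23/8 }, Right { 47/16, 3 } — simplest 93/32
BBBRBBBRR: Left { 0, 1, 2, 5/2, 11/4, 23/8 }, Right { 93/32, 47/16, 3 } — simplest 185/64
BBBRBBBRRB: Left { 0, 1, 2, 5/2, 11/4, 23/8, 185/64 }, Right { 93/32, 47/16, 3 } — simplest 371/128
BBBRBBBRRBR: Left { 0, 1, 2, 5/2, 11/4, 23/8, 185/64 }, Right { 371/128, 93/32, 47/16, 3 } — simplest 741/256
BBBRBBBRRBRR: Left { 0, 1, 2, 5/2, 11/4, 23/8, 185/64 }, Right { 741/256, 371/128, 93/32, 47/16, 3 } — simplest 1481/512
BBBRBBBRRBRRB: Left { 0, 1, 2, 5/2, 11/4, 23/8, 185/64, 1481/512 }, Right { 741/256, 371/128, 93/32, 47/16, 3 } — simplest 2963/1024
BBBRBBBRRBRRBR: Left { 0, 1, 2, 5/2, 11/4, 23/8, 185/64, 1481/512 }, Right { 2963/1024, 741/256, 371/128, 93/32, 47/16, 3 } — simplest 5925/2048
BBBRBBBRRBRRBRR: Left { 0, 1, 2, 5/2, 11/4, 23/8, 185/64, 1481/512 }, Right { 5925/2048, 2963/1024, 741/256, 371/128, 93/32, 47/16, 3 } — simplest 11849/4096

11849/4096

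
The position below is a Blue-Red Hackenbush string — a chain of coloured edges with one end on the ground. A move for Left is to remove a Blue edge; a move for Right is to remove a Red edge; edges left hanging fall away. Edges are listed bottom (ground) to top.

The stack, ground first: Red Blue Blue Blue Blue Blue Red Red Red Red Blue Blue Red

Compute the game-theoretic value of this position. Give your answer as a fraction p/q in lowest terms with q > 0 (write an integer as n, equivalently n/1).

-243/4096

Build val(s[:k]) for k = 1..13, string s = Red Blue Blue Blue Blue Blue Red Red Red Red Blue Blue Red.
val_1 [R]  L=[]  R=[0]  ⇒ -1
val_2 [RB]  L=[-1]  R=[0]  ⇒ -1/2
val_3 [RBB]  L=[-1 -1/2]  R=[0]  ⇒ -1/4
val_4 [RBBB]  L=[-1 -1/2 -1/4]  R=[0]  ⇒ -1/8
val_5 [RBBBB]  L=[-1 -1/2 -1/4 -1/8]  R=[0]  ⇒ -1/16
val_6 [RBBBBB]  L=[-1 -1/2 -1/4 -1/8 -1/16]  R=[0]  ⇒ -1/32
val_7 [RBBBBBR]  L=[-1 -1/2 -1/4 -1/8 -1/16]  R=[-1/32 0]  ⇒ -3/64
val_8 [RBBBBBRR]  L=[-1 -1/2 -1/4 -1/8 -1/16]  R=[-3/64 -1/32 0]  ⇒ -7/128
val_9 [RBBBBBRRR]  L=[-1 -1/2 -1/4 -1/8 -1/16]  R=[-7/128 -3/64 -1/32 0]  ⇒ -15/256
val_10 [RBBBBBRRRR]  L=[-1 -1/2 -1/4 -1/8 -1/16]  R=[-15/256 -7/128 -3/64 -1/32 0]  ⇒ -31/512
val_11 [RBBBBBRRRRB]  L=[-1 -1/2 -1/4 -1/8 -1/16 -31/512]  R=[-15/256 -7/128 -3/64 -1/32 0]  ⇒ -61/1024
val_12 [RBBBBBRRRRBB]  L=[-1 -1/2 -1/4 -1/8 -1/16 -31/512 -61/1024]  R=[-15/256 -7/128 -3/64 -1/32 0]  ⇒ -121/2048
val_13 [RBBBBBRRRRBBR]  L=[-1 -1/2 -1/4 -1/8 -1/16 -31/512 -61/1024]  R=[-121/2048 -15/256 -7/128 -3/64 -1/32 0]  ⇒ -243/4096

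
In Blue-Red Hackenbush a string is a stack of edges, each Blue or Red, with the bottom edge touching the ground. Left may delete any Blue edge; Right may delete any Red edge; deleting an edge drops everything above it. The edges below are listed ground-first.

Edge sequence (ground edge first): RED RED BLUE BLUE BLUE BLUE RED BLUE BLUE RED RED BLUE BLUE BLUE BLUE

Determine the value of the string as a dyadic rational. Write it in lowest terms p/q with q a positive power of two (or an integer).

-8801/8192

G(R) = { · | 0 } = -1
G(RR) = { · | -1,0 } = -2
G(RRB) = { -2 | -1,0 } = -3/2
G(RRBB) = { -2,-3/2 | -1,0 } = -5/4
G(RRBBB) = { -2,-3/2,-5/4 | -1,0 } = -9/8
G(RRBBBB) = { -2,-3/2,-5/4,-9/8 | -1,0 } = -17/16
G(RRBBBBR) = { -2,-3/2,-5/4,-9/8 | -17/16,-1,0 } = -35/32
G(RRBBBBRB) = { -2,-3/2,-5/4,-9/8,-35/32 | -17/16,-1,0 } = -69/64
G(RRBBBBRBB) = { -2,-3/2,-5/4,-9/8,-35/32,-69/64 | -17/16,-1,0 } = -137/128
G(RRBBBBRBBR) = { -2,-3/2,-5/4,-9/8,-35/32,-69/64 | -137/128,-17/16,-1,0 } = -275/256
G(RRBBBBRBBRR) = { -2,-3/2,-5/4,-9/8,-35/32,-69/64 | -275/256,-137/128,-17/16,-1,0 } = -551/512
G(RRBBBBRBBRRB) = { -2,-3/2,-5/4,-9/8,-35/32,-69/64,-551/512 | -275/256,-137/128,-17/16,-1,0 } = -1101/1024
G(RRBBBBRBBRRBB) = { -2,-3/2,-5/4,-9/8,-35/32,-69/64,-551/512,-1101/1024 | -275/256,-137/128,-17/16,-1,0 } = -2201/2048
G(RRBBBBRBBRRBBB) = { -2,-3/2,-5/4,-9/8,-35/32,-69/64,-551/512,-1101/1024,-2201/2048 | -275/256,-137/128,-17/16,-1,0 } = -4401/4096
G(RRBBBBRBBRRBBBB) = { -2,-3/2,-5/4,-9/8,-35/32,-69/64,-551/512,-1101/1024,-2201/2048,-4401/4096 | -275/256,-137/128,-17/16,-1,0 } = -8801/8192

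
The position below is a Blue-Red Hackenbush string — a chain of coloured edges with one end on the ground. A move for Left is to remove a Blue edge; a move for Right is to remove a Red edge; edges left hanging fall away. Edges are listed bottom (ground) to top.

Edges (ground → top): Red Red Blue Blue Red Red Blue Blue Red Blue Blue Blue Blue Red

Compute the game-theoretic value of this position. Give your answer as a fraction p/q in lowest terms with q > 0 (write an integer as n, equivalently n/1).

-5699/4096

R: Left { (no moves) }, Right { 0 } = simplest -1
RR: Left { (no moves) }, Right { -1, 0 } = simplest -2
RRB: Left { -2 }, Right { -1, 0 } = simplest -3/2
RRBB: Left { -2, -3/2 }, Right { -1, 0 } = simplest -5/4
RRBBR: Left { -2, -3/2 }, Right { -5/4, -1, 0 } = simplest -11/8
RRBBRR: Left { -2, -3/2 }, Right { -11/8, -5/4, -1, 0 } = simplest -23/16
RRBBRRB: Left { -2, -3/2, -23/16 }, Right { -11/8, -5/4, -1, 0 } = simplest -45/32
RRBBRRBB: Left { -2, -3/2, -23/16, -45/32 }, Right { -11/8, -5/4, -1, 0 } = simplest -89/64
RRBBRRBBR: Left { -2, -3/2, -23/16, -45/32 }, Right { -89/64, -11/8, -5/4, -1, 0 } = simplest -179/128
RRBBRRBBRB: Left { -2, -3/2, -23/16, -45/32, -179/128 }, Right { -89/64, -11/8, -5/4, -1, 0 } = simplest -357/256
RRBBRRBBRBB: Left { -2, -3/2, -23/16, -45/32, -179/128, -357/256 }, Right { -89/64, -11/8, -5/4, -1, 0 } = simplest -713/512
RRBBRRBBRBBB: Left { -2, -3/2, -23/16, -45/32, -179/128, -357/256, -713/512 }, Right { -89/64, -11/8, -5/4, -1, 0 } = simplest -1425/1024
RRBBRRBBRBBBB: Left { -2, -3/2, -23/16, -45/32, -179/128, -357/256, -713/512, -1425/1024 }, Right { -89/64, -11/8, -5/4, -1, 0 } = simplest -2849/2048
RRBBRRBBRBBBBR: Left { -2, -3/2, -23/16, -45/32, -179/128, -357/256, -713/512, -1425/1024 }, Right { -2849/2048, -89/64, -11/8, -5/4, -1, 0 } = simplest -5699/4096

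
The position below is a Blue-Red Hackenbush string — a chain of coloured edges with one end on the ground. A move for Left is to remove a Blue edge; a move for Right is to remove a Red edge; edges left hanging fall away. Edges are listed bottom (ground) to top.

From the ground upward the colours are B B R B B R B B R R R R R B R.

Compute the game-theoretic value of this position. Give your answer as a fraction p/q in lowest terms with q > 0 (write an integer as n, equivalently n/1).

15109/8192

Build G(s[:k]) for k = 1..15, string s = B B R B B R B B R R R R R B R.
step 1: add B to get B; options L={ 0 } R={  } = 1
step 2: add B to get BB; options L={ 0; 1 } R={  } = 2
step 3: add R to get BBR; options L={ 0; 1 } R={ 2 } = 3/2
step 4: add B to get BBRB; options L={ 0; 1; 3/2 } R={ 2 } = 7/4
step 5: add B to get BBRBB; options L={ 0; 1; 3/2; 7/4 } R={ 2 } = 15/8
step 6: add R to get BBRBBR; options L={ 0; 1; 3/2; 7/4 } R={ 15/8; 2 } = 29/16
step 7: add B to get BBRBBRB; options L={ 0; 1; 3/2; 7/4; 29/16 } R={ 15/8; 2 } = 59/32
step 8: add B to get BBRBBRBB; options L={ 0; 1; 3/2; 7/4; 29/16; 59/32 } R={ 15/8; 2 } = 119/64
step 9: add R to get BBRBBRBBR; options L={ 0; 1; 3/2; 7/4; 29/16; 59/32 } R={ 119/64; 15/8; 2 } = 237/128
step 10: add R to get BBRBBRBBRR; options L={ 0; 1; 3/2; 7/4; 29/16; 59/32 } R={ 237/128; 119/64; 15/8; 2 } = 473/256
step 11: add R to get BBRBBRBBRRR; options L={ 0; 1; 3/2; 7/4; 29/16; 59/32 } R={ 473/256; 237/128; 119/64; 15/8; 2 } = 945/512
step 12: add R to get BBRBBRBBRRRR; options L={ 0; 1; 3/2; 7/4; 29/16; 59/32 } R={ 945/512; 473/256; 237/128; 119/64; 15/8; 2 } = 1889/1024
step 13: add R to get BBRBBRBBRRRRR; options L={ 0; 1; 3/2; 7/4; 29/16; 59/32 } R={ 1889/1024; 945/512; 473/256; 237/128; 119/64; 15/8; 2 } = 3777/2048
step 14: add B to get BBRBBRBBRRRRRB; options L={ 0; 1; 3/2; 7/4; 29/16; 59/32; 3777/2048 } R={ 1889/1024; 945/512; 473/256; 237/128; 119/64; 15/8; 2 } = 7555/4096
step 15: add R to get BBRBBRBBRRRRRBR; options L={ 0; 1; 3/2; 7/4; 29/16; 59/32; 3777/2048 } R={ 7555/4096; 1889/1024; 945/512; 473/256; 237/128; 119/64; 15/8; 2 } = 15109/8192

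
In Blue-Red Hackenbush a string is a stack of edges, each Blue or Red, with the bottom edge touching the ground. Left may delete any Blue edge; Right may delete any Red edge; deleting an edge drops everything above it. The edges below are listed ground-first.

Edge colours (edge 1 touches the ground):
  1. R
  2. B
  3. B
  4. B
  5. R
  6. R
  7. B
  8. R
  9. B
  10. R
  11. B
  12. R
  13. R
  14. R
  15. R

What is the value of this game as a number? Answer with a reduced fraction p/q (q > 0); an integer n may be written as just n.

Build g(s[:k]) for k = 1..15, string s = R B B B R R B R B R B R R R R.
edge 1 of 15 (R): { · | 0 } so -1
edge 2 of 15 (B): { -1 | 0 } so -1/2
edge 3 of 15 (B): { -1,-1/2 | 0 } so -1/4
edge 4 of 15 (B): { -1,-1/2,-1/4 | 0 } so -1/8
edge 5 of 15 (R): { -1,-1/2,-1/4 | -1/8,0 } so -3/16
edge 6 of 15 (R): { -1,-1/2,-1/4 | -3/16,-1/8,0 } so -7/32
edge 7 of 15 (B): { -1,-1/2,-1/4,-7/32 | -3/16,-1/8,0 } so -13/64
edge 8 of 15 (R): { -1,-1/2,-1/4,-7/32 | -13/64,-3/16,-1/8,0 } so -27/128
edge 9 of 15 (B): { -1,-1/2,-1/4,-7/32,-27/128 | -13/64,-3/16,-1/8,0 } so -53/256
edge 10 of 15 (R): { -1,-1/2,-1/4,-7/32,-27/128 | -53/256,-13/64,-3/16,-1/8,0 } so -107/512
edge 11 of 15 (B): { -1,-1/2,-1/4,-7/32,-27/128,-107/512 | -53/256,-13/64,-3/16,-1/8,0 } so -213/1024
edge 12 of 15 (R): { -1,-1/2,-1/4,-7/32,-27/128,-107/512 | -213/1024,-53/256,-13/64,-3/16,-1/8,0 } so -427/2048
edge 13 of 15 (R): { -1,-1/2,-1/4,-7/32,-27/128,-107/512 | -427/2048,-213/1024,-53/256,-13/64,-3/16,-1/8,0 } so -855/4096
edge 14 of 15 (R): { -1,-1/2,-1/4,-7/32,-27/128,-107/512 | -855/4096,-427/2048,-213/1024,-53/256,-13/64,-3/16,-1/8,0 } so -1711/8192
edge 15 of 15 (R): { -1,-1/2,-1/4,-7/32,-27/128,-107/512 | -1711/8192,-855/4096,-427/2048,-213/1024,-53/256,-13/64,-3/16,-1/8,0 } so -3423/16384

-3423/16384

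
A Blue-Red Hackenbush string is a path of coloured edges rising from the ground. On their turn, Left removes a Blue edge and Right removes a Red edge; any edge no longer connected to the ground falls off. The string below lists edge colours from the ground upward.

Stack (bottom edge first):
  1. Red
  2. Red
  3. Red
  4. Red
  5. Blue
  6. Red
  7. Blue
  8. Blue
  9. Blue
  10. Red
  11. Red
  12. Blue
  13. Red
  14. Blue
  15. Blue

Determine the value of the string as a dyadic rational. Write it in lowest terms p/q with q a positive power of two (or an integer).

-7273/2048

step 1: add Red to get R; options L={ · } R={ 0 } so -1
step 2: add Red to get RR; options L={ · } R={ -1,0 } so -2
step 3: add Red to get RRR; options L={ · } R={ -2,-1,0 } so -3
step 4: add Red to get RRRR; options L={ · } R={ -3,-2,-1,0 } so -4
step 5: add Blue to get RRRRB; options L={ -4 } R={ -3,-2,-1,0 } so -7/2
step 6: add Red to get RRRRBR; options L={ -4 } R={ -7/2,-3,-2,-1,0 } so -15/4
step 7: add Blue to get RRRRBRB; options L={ -4,-15/4 } R={ -7/2,-3,-2,-1,0 } so -29/8
step 8: add Blue to get RRRRBRBB; options L={ -4,-15/4,-29/8 } R={ -7/2,-3,-2,-1,0 } so -57/16
step 9: add Blue to get RRRRBRBBB; options L={ -4,-15/4,-29/8,-57/16 } R={ -7/2,-3,-2,-1,0 } so -113/32
step 10: add Red to get RRRRBRBBBR; options L={ -4,-15/4,-29/8,-57/16 } R={ -113/32,-7/2,-3,-2,-1,0 } so -227/64
step 11: add Red to get RRRRBRBBBRR; options L={ -4,-15/4,-29/8,-57/16 } R={ -227/64,-113/32,-7/2,-3,-2,-1,0 } so -455/128
step 12: add Blue to get RRRRBRBBBRRB; options L={ -4,-15/4,-29/8,-57/16,-455/128 } R={ -227/64,-113/32,-7/2,-3,-2,-1,0 } so -909/256
step 13: add Red to get RRRRBRBBBRRBR; options L={ -4,-15/4,-29/8,-57/16,-455/128 } R={ -909/256,-227/64,-113/32,-7/2,-3,-2,-1,0 } so -1819/512
step 14: add Blue to get RRRRBRBBBRRBRB; options L={ -4,-15/4,-29/8,-57/16,-455/128,-1819/512 } R={ -909/256,-227/64,-113/32,-7/2,-3,-2,-1,0 } so -3637/1024
step 15: add Blue to get RRRRBRBBBRRBRBB; options L={ -4,-15/4,-29/8,-57/16,-455/128,-1819/512,-3637/1024 } R={ -909/256,-227/64,-113/32,-7/2,-3,-2,-1,0 } so -7273/2048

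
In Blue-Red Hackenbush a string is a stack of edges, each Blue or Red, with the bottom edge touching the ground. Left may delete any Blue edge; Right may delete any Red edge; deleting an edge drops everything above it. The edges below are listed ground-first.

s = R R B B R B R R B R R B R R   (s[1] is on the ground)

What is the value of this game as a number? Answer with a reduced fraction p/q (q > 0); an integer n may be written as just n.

-5559/4096

Recurse on prefixes of the 14-edge string R R B B R B R R B R R B R R:
1 of 14 · R · max L −∞ · min R 0 gives -1
2 of 14 · RR · max L −∞ · min R -1 gives -2
3 of 14 · RRB · max L -2 · min R -1 gives -3/2
4 of 14 · RRBB · max L -3/2 · min R -1 gives -5/4
5 of 14 · RRBBR · max L -3/2 · min R -5/4 gives -11/8
6 of 14 · RRBBRB · max L -11/8 · min R -5/4 gives -21/16
7 of 14 · RRBBRBR · max L -11/8 · min R -21/16 gives -43/32
8 of 14 · RRBBRBRR · max L -11/8 · min R -43/32 gives -87/64
9 of 14 · RRBBRBRRB · max L -87/64 · min R -43/32 gives -173/128
10 of 14 · RRBBRBRRBR · max L -87/64 · min R -173/128 gives -347/256
11 of 14 · RRBBRBRRBRR · max L -87/64 · min R -347/256 gives -695/512
12 of 14 · RRBBRBRRBRRB · max L -695/512 · min R -347/256 gives -1389/1024
13 of 14 · RRBBRBRRBRRBR · max L -695/512 · min R -1389/1024 gives -2779/2048
14 of 14 · RRBBRBRRBRRBRR · max L -695/512 · min R -2779/2048 gives -5559/4096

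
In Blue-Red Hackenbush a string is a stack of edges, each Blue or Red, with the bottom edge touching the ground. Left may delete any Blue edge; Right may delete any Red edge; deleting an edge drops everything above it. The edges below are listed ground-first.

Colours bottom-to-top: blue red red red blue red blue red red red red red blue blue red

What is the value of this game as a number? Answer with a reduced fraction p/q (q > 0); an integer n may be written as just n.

2573/16384

1 of 15 · b · max L 0 · min R +∞ ⇒ 1
2 of 15 · br · max L 0 · min R 1 ⇒ 1/2
3 of 15 · brr · max L 0 · min R 1/2 ⇒ 1/4
4 of 15 · brrr · max L 0 · min R 1/4 ⇒ 1/8
5 of 15 · brrrb · max L 1/8 · min R 1/4 ⇒ 3/16
6 of 15 · brrrbr · max L 1/8 · min R 3/16 ⇒ 5/32
7 of 15 · brrrbrb · max L 5/32 · min R 3/16 ⇒ 11/64
8 of 15 · brrrbrbr · max L 5/32 · min R 11/64 ⇒ 21/128
9 of 15 · brrrbrbrr · max L 5/32 · min R 21/128 ⇒ 41/256
10 of 15 · brrrbrbrrr · max L 5/32 · min R 41/256 ⇒ 81/512
11 of 15 · brrrbrbrrrr · max L 5/32 · min R 81/512 ⇒ 161/1024
12 of 15 · brrrbrbrrrrr · max L 5/32 · min R 161/1024 ⇒ 321/2048
13 of 15 · brrrbrbrrrrrb · max L 321/2048 · min R 161/1024 ⇒ 643/4096
14 of 15 · brrrbrbrrrrrbb · max L 643/4096 · min R 161/1024 ⇒ 1287/8192
15 of 15 · brrrbrbrrrrrbbr · max L 643/4096 · min R 1287/8192 ⇒ 2573/16384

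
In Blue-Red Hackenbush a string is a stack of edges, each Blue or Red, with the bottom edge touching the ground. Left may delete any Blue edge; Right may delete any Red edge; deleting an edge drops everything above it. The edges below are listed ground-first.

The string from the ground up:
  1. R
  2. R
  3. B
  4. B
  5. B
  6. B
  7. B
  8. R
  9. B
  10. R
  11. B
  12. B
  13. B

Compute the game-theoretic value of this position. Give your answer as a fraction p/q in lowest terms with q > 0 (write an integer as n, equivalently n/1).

-2129/2048

1 of 13 · R · max L −∞ · min R 0 — -1
2 of 13 · RR · max L −∞ · min R -1 — -2
3 of 13 · RRB · max L -2 · min R -1 — -3/2
4 of 13 · RRBB · max L -3/2 · min R -1 — -5/4
5 of 13 · RRBBB · max L -5/4 · min R -1 — -9/8
6 of 13 · RRBBBB · max L -9/8 · min R -1 — -17/16
7 of 13 · RRBBBBB · max L -17/16 · min R -1 — -33/32
8 of 13 · RRBBBBBR · max L -17/16 · min R -33/32 — -67/64
9 of 13 · RRBBBBBRB · max L -67/64 · min R -33/32 — -133/128
10 of 13 · RRBBBBBRBR · max L -67/64 · min R -133/128 — -267/256
11 of 13 · RRBBBBBRBRB · max L -267/256 · min R -133/128 — -533/512
12 of 13 · RRBBBBBRBRBB · max L -533/512 · min R -133/128 — -1065/1024
13 of 13 · RRBBBBBRBRBBB · max L -1065/1024 · min R -133/128 — -2129/2048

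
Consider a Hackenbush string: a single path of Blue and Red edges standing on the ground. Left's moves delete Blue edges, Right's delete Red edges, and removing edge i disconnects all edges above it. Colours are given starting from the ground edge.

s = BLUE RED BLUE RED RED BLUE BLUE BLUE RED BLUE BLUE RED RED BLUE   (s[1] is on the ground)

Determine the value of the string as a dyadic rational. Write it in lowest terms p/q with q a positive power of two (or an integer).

5043/8192

Prefix values for BLUE RED BLUE RED RED BLUE BLUE BLUE RED BLUE BLUE RED RED BLUE via {L|R} + simplicity:
edge 1 of 14 (BLUE): { 0 | ∅ } = 1
edge 2 of 14 (RED): { 0 | 1 } = 1/2
edge 3 of 14 (BLUE): { 0 1/2 | 1 } = 3/4
edge 4 of 14 (RED): { 0 1/2 | 3/4 1 } = 5/8
edge 5 of 14 (RED): { 0 1/2 | 5/8 3/4 1 } = 9/16
edge 6 of 14 (BLUE): { 0 1/2 9/16 | 5/8 3/4 1 } = 19/32
edge 7 of 14 (BLUE): { 0 1/2 9/16 19/32 | 5/8 3/4 1 } = 39/64
edge 8 of 14 (BLUE): { 0 1/2 9/16 19/32 39/64 | 5/8 3/4 1 } = 79/128
edge 9 of 14 (RED): { 0 1/2 9/16 19/32 39/64 | 79/128 5/8 3/4 1 } = 157/256
edge 10 of 14 (BLUE): { 0 1/2 9/16 19/32 39/64 157/256 | 79/128 5/8 3/4 1 } = 315/512
edge 11 of 14 (BLUE): { 0 1/2 9/16 19/32 39/64 157/256 315/512 | 79/128 5/8 3/4 1 } = 631/1024
edge 12 of 14 (RED): { 0 1/2 9/16 19/32 39/64 157/256 315/512 | 631/1024 79/128 5/8 3/4 1 } = 1261/2048
edge 13 of 14 (RED): { 0 1/2 9/16 19/32 39/64 157/256 315/512 | 1261/2048 631/1024 79/128 5/8 3/4 1 } = 2521/4096
edge 14 of 14 (BLUE): { 0 1/2 9/16 19/32 39/64 157/256 315/512 2521/4096 | 1261/2048 631/1024 79/128 5/8 3/4 1 } = 5043/8192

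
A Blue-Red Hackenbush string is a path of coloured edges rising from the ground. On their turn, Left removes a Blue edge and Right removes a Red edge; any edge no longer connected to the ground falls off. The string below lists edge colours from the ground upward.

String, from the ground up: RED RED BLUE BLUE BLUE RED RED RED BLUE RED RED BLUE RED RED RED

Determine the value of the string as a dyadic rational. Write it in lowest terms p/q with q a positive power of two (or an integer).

-10095/8192

Prefix values for RED RED BLUE BLUE BLUE RED RED RED BLUE RED RED BLUE RED RED RED via {L|R} + simplicity:
R: Left { none }, Right { 0 } => simplest -1
RR: Left { none }, Right { -1,0 } => simplest -2
RRB: Left { -2 }, Right { -1,0 } => simplest -3/2
RRBB: Left { -2,-3/2 }, Right { -1,0 } => simplest -5/4
RRBBB: Left { -2,-3/2,-5/4 }, Right { -1,0 } => simplest -9/8
RRBBBR: Left { -2,-3/2,-5/4 }, Right { -9/8,-1,0 } => simplest -19/16
RRBBBRR: Left { -2,-3/2,-5/4 }, Right { -19/16,-9/8,-1,0 } => simplest -39/32
RRBBBRRR: Left { -2,-3/2,-5/4 }, Right { -39/32,-19/16,-9/8,-1,0 } => simplest -79/64
RRBBBRRRB: Left { -2,-3/2,-5/4,-79/64 }, Right { -39/32,-19/16,-9/8,-1,0 } => simplest -157/128
RRBBBRRRBR: Left { -2,-3/2,-5/4,-79/64 }, Right { -157/128,-39/32,-19/16,-9/8,-1,0 } => simplest -315/256
RRBBBRRRBRR: Left { -2,-3/2,-5/4,-79/64 }, Right { -315/256,-157/128,-39/32,-19/16,-9/8,-1,0 } => simplest -631/512
RRBBBRRRBRRB: Left { -2,-3/2,-5/4,-79/64,-631/512 }, Right { -315/256,-157/128,-39/32,-19/16,-9/8,-1,0 } => simplest -1261/1024
RRBBBRRRBRRBR: Left { -2,-3/2,-5/4,-79/64,-631/512 }, Right { -1261/1024,-315/256,-157/128,-39/32,-19/16,-9/8,-1,0 } => simplest -2523/2048
RRBBBRRRBRRBRR: Left { -2,-3/2,-5/4,-79/64,-631/512 }, Right { -2523/2048,-1261/1024,-315/256,-157/128,-39/32,-19/16,-9/8,-1,0 } => simplest -5047/4096
RRBBBRRRBRRBRRR: Left { -2,-3/2,-5/4,-79/64,-631/512 }, Right { -5047/4096,-2523/2048,-1261/1024,-315/256,-157/128,-39/32,-19/16,-9/8,-1,0 } => simplest -10095/8192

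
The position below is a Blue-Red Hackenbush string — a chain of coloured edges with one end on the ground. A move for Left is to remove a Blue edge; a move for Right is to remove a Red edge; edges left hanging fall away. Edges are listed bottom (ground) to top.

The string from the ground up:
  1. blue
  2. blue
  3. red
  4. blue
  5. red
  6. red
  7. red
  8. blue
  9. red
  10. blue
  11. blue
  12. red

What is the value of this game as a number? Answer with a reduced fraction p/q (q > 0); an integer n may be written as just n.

v(b) = { 0 | (no moves) } gives 1
v(bb) = { 0; 1 | (no moves) } gives 2
v(bbr) = { 0; 1 | 2 } gives 3/2
v(bbrb) = { 0; 1; 3/2 | 2 } gives 7/4
v(bbrbr) = { 0; 1; 3/2 | 7/4; 2 } gives 13/8
v(bbrbrr) = { 0; 1; 3/2 | 13/8; 7/4; 2 } gives 25/16
v(bbrbrrr) = { 0; 1; 3/2 | 25/16; 13/8; 7/4; 2 } gives 49/32
v(bbrbrrrb) = { 0; 1; 3/2; 49/32 | 25/16; 13/8; 7/4; 2 } gives 99/64
v(bbrbrrrbr) = { 0; 1; 3/2; 49/32 | 99/64; 25/16; 13/8; 7/4; 2 } gives 197/128
v(bbrbrrrbrb) = { 0; 1; 3/2; 49/32; 197/128 | 99/64; 25/16; 13/8; 7/4; 2 } gives 395/256
v(bbrbrrrbrbb) = { 0; 1; 3/2; 49/32; 197/128; 395/256 | 99/64; 25/16; 13/8; 7/4; 2 } gives 791/512
v(bbrbrrrbrbbr) = { 0; 1; 3/2; 49/32; 197/128; 395/256 | 791/512; 99/64; 25/16; 13/8; 7/4; 2 } gives 1581/1024

1581/1024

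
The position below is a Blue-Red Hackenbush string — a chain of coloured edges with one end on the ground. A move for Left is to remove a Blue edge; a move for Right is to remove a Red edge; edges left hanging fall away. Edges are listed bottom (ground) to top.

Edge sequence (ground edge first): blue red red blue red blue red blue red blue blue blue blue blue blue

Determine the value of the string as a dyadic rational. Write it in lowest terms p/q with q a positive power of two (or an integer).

Build value(s[:k]) for k = 1..15, string s = blue red red blue red blue red blue red blue blue blue blue blue blue.
edge 1 of 15 (blue): { 0 | (no moves) } — 1
edge 2 of 15 (red): { 0 | 1 } — 1/2
edge 3 of 15 (red): { 0 | 1/2,1 } — 1/4
edge 4 of 15 (blue): { 0,1/4 | 1/2,1 } — 3/8
edge 5 of 15 (red): { 0,1/4 | 3/8,1/2,1 } — 5/16
edge 6 of 15 (blue): { 0,1/4,5/16 | 3/8,1/2,1 } — 11/32
edge 7 of 15 (red): { 0,1/4,5/16 | 11/32,3/8,1/2,1 } — 21/64
edge 8 of 15 (blue): { 0,1/4,5/16,21/64 | 11/32,3/8,1/2,1 } — 43/128
edge 9 of 15 (red): { 0,1/4,5/16,21/64 | 43/128,11/32,3/8,1/2,1 } — 85/256
edge 10 of 15 (blue): { 0,1/4,5/16,21/64,85/256 | 43/128,11/32,3/8,1/2,1 } — 171/512
edge 11 of 15 (blue): { 0,1/4,5/16,21/64,85/256,171/512 | 43/128,11/32,3/8,1/2,1 } — 343/1024
edge 12 of 15 (blue): { 0,1/4,5/16,21/64,85/256,171/512,343/1024 | 43/128,11/32,3/8,1/2,1 } — 687/2048
edge 13 of 15 (blue): { 0,1/4,5/16,21/64,85/256,171/512,343/1024,687/2048 | 43/128,11/32,3/8,1/2,1 } — 1375/4096
edge 14 of 15 (blue): { 0,1/4,5/16,21/64,85/256,171/512,343/1024,687/2048,1375/4096 | 43/128,11/32,3/8,1/2,1 } — 2751/8192
edge 15 of 15 (blue): { 0,1/4,5/16,21/64,85/256,171/512,343/1024,687/2048,1375/4096,2751/8192 | 43/128,11/32,3/8,1/2,1 } — 5503/16384

5503/16384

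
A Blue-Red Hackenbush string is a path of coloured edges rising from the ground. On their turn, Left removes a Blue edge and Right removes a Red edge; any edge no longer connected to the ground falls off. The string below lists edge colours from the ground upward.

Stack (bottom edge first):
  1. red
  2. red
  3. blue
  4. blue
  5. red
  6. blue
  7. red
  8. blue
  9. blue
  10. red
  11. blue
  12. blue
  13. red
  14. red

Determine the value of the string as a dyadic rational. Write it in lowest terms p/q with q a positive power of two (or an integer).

Recurse on prefixes of the 14-edge string red red blue blue red blue red blue blue red blue blue red red:
v_1 [r]  L=[∅]  R=[0]  => -1
v_2 [rr]  L=[∅]  R=[-1, 0]  => -2
v_3 [rrb]  L=[-2]  R=[-1, 0]  => -3/2
v_4 [rrbb]  L=[-2, -3/2]  R=[-1, 0]  => -5/4
v_5 [rrbbr]  L=[-2, -3/2]  R=[-5/4, -1, 0]  => -11/8
v_6 [rrbbrb]  L=[-2, -3/2, -11/8]  R=[-5/4, -1, 0]  => -21/16
v_7 [rrbbrbr]  L=[-2, -3/2, -11/8]  R=[-21/16, -5/4, -1, 0]  => -43/32
v_8 [rrbbrbrb]  L=[-2, -3/2, -11/8, -43/32]  R=[-21/16, -5/4, -1, 0]  => -85/64
v_9 [rrbbrbrbb]  L=[-2, -3/2, -11/8, -43/32, -85/64]  R=[-21/16, -5/4, -1, 0]  => -169/128
v_10 [rrbbrbrbbr]  L=[-2, -3/2, -11/8, -43/32, -85/64]  R=[-169/128, -21/16, -5/4, -1, 0]  => -339/256
v_11 [rrbbrbrbbrb]  L=[-2, -3/2, -11/8, -43/32, -85/64, -339/256]  R=[-169/128, -21/16, -5/4, -1, 0]  => -677/512
v_12 [rrbbrbrbbrbb]  L=[-2, -3/2, -11/8, -43/32, -85/64, -339/256, -677/512]  R=[-169/128, -21/16, -5/4, -1, 0]  => -1353/1024
v_13 [rrbbrbrbbrbbr]  L=[-2, -3/2, -11/8, -43/32, -85/64, -339/256, -677/512]  R=[-1353/1024, -169/128, -21/16, -5/4, -1, 0]  => -2707/2048
v_14 [rrbbrbrbbrbbrr]  L=[-2, -3/2, -11/8, -43/32, -85/64, -339/256, -677/512]  R=[-2707/2048, -1353/1024, -169/128, -21/16, -5/4, -1, 0]  => -5415/4096

-5415/4096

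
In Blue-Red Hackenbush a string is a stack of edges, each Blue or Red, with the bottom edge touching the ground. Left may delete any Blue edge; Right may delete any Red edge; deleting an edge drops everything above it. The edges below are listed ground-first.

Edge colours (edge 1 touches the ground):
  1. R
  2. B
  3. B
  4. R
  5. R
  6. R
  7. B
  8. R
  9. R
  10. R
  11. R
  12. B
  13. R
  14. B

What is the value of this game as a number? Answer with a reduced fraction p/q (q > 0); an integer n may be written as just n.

g(R) = {  | 0 } ⇒ -1
g(RB) = { -1 | 0 } ⇒ -1/2
g(RBB) = { -1, -1/2 | 0 } ⇒ -1/4
g(RBBR) = { -1, -1/2 | -1/4, 0 } ⇒ -3/8
g(RBBRR) = { -1, -1/2 | -3/8, -1/4, 0 } ⇒ -7/16
g(RBBRRR) = { -1, -1/2 | -7/16, -3/8, -1/4, 0 } ⇒ -15/32
g(RBBRRRB) = { -1, -1/2, -15/32 | -7/16, -3/8, -1/4, 0 } ⇒ -29/64
g(RBBRRRBR) = { -1, -1/2, -15/32 | -29/64, -7/16, -3/8, -1/4, 0 } ⇒ -59/128
g(RBBRRRBRR) = { -1, -1/2, -15/32 | -59/128, -29/64, -7/16, -3/8, -1/4, 0 } ⇒ -119/256
g(RBBRRRBRRR) = { -1, -1/2, -15/32 | -119/256, -59/128, -29/64, -7/16, -3/8, -1/4, 0 } ⇒ -239/512
g(RBBRRRBRRRR) = { -1, -1/2, -15/32 | -239/512, -119/256, -59/128, -29/64, -7/16, -3/8, -1/4, 0 } ⇒ -479/1024
g(RBBRRRBRRRRB) = { -1, -1/2, -15/32, -479/1024 | -239/512, -119/256, -59/128, -29/64, -7/16, -3/8, -1/4, 0 } ⇒ -957/2048
g(RBBRRRBRRRRBR) = { -1, -1/2, -15/32, -479/1024 | -957/2048, -239/512, -119/256, -59/128, -29/64, -7/16, -3/8, -1/4, 0 } ⇒ -1915/4096
g(RBBRRRBRRRRBRB) = { -1, -1/2, -15/32, -479/1024, -1915/4096 | -957/2048, -239/512, -119/256, -59/128, -29/64, -7/16, -3/8, -1/4, 0 } ⇒ -3829/8192

-3829/8192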